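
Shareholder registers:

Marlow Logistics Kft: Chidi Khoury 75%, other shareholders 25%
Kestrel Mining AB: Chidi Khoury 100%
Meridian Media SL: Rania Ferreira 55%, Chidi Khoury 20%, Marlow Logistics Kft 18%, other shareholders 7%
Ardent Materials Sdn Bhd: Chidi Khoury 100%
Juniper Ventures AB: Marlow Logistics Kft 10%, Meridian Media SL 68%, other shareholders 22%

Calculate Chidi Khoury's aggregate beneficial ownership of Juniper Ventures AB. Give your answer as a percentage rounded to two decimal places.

Chidi reaches Juniper along 3 paths.
Via Marlow: 75% × 10% = 7.5%.
Via Meridian: 20% × 68% = 13.6%.
Via Marlow → Meridian: 75% × 18% × 68% = 9.18%.
Total: 7.5% + 13.6% + 9.18% = 30.28%.

30.28%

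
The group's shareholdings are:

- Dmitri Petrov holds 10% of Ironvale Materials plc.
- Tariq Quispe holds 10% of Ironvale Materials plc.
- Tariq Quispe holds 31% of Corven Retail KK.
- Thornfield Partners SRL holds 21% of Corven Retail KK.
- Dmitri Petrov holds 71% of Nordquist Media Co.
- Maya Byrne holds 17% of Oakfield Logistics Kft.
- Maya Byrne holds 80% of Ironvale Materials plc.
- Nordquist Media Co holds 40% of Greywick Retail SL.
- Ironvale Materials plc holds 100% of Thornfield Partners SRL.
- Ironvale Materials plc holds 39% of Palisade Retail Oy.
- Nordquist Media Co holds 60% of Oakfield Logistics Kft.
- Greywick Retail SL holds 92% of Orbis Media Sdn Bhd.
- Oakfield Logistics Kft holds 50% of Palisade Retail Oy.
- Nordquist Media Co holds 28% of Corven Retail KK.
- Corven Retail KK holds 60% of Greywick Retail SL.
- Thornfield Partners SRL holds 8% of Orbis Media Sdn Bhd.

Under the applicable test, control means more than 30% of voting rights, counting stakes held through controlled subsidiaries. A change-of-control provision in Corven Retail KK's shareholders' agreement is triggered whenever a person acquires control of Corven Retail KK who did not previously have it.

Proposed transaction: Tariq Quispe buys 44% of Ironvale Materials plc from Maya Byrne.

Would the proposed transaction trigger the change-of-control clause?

No

The purchase adds only to Tariq's holdings (Maya's stake shrinks), so Tariq is the only person who could newly come to control Corven.
Tariq holds 31% of Corven, so Tariq controls Corven.
So Tariq already controls Corven before the transaction.
After the purchase, Tariq's direct stake in Ironvale rises to 10% + 44% = 54%, and Maya's stake falls to 36%.
Tariq controlled Corven already, so this is not a new person acquiring control; every other person's position is unchanged or reduced.
No new person acquires control, so the clause is not triggered.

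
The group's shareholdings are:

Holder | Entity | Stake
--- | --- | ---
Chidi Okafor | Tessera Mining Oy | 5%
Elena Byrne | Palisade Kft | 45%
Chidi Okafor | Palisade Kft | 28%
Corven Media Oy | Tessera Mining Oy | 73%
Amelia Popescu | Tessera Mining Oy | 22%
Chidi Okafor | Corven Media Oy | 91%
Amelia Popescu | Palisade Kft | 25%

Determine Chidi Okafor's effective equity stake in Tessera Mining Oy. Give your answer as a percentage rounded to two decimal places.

Chidi reaches Tessera along 2 paths.
Direct stake: 5% = 5%.
Via Corven: 91% × 73% = 66.43%.
Total: 5% + 66.43% = 71.43%.

71.43%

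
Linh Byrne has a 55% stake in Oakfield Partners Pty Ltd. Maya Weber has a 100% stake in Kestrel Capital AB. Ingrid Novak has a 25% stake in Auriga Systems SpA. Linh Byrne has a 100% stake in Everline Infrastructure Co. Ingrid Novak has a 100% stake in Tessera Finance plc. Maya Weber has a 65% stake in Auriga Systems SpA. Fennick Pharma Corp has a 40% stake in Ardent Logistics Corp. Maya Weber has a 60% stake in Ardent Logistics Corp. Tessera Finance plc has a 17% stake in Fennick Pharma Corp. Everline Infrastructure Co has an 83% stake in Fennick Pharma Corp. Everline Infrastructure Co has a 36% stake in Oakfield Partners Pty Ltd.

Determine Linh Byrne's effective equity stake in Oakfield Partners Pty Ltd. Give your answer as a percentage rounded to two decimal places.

91.00%

Linh reaches Oakfield along 2 paths.
Direct stake: 55% = 55%.
Via Everline: 100% × 36% = 36%.
Total: 55% + 36% = 91%.
Rounded: 91.00%.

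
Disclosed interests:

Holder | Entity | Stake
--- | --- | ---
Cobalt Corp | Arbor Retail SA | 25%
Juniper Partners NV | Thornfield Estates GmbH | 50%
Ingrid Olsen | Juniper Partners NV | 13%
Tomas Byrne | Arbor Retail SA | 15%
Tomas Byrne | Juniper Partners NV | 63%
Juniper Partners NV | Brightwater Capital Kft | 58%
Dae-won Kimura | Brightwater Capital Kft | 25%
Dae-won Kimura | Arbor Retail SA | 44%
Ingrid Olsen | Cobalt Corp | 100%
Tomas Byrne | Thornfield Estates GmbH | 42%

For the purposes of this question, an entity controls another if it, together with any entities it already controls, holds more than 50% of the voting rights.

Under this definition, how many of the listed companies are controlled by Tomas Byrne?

3

Tomas holds 63% of Juniper, so Tomas controls Juniper.
Juniper holds 58% of Brightwater, so Tomas controls Brightwater.
Juniper and Tomas together hold 50% + 42% = 92% of Thornfield, so Tomas controls Thornfield.
No other company's threshold is met.
Tomas controls 3 companies.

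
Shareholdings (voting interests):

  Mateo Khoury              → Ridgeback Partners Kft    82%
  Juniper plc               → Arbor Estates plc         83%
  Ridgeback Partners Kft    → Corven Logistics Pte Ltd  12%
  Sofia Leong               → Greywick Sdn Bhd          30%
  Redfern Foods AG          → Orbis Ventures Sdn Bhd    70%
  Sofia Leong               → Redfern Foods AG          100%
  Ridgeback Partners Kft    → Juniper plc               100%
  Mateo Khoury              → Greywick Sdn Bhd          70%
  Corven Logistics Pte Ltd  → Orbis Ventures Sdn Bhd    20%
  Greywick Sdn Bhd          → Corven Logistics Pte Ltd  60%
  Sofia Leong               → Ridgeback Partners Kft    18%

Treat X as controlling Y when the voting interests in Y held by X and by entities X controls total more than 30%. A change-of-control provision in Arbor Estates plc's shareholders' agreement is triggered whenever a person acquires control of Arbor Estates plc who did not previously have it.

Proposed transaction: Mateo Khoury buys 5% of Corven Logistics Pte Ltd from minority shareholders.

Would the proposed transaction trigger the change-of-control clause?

The purchase changes only Mateo's holdings, so Mateo is the only person who could newly come to control Arbor.
Mateo holds 82% of Ridgeback, so Mateo controls Ridgeback.
Ridgeback holds 100% of Juniper, so Mateo controls Juniper.
Juniper holds 83% of Arbor, so Mateo controls Arbor.
So Mateo already controls Arbor before the transaction.
After the purchase, Mateo holds 5% of Corven directly.
Mateo controlled Arbor already, so this is not a new person acquiring control; every other person's position is unchanged or reduced.
No new person acquires control, so the clause is not triggered.

No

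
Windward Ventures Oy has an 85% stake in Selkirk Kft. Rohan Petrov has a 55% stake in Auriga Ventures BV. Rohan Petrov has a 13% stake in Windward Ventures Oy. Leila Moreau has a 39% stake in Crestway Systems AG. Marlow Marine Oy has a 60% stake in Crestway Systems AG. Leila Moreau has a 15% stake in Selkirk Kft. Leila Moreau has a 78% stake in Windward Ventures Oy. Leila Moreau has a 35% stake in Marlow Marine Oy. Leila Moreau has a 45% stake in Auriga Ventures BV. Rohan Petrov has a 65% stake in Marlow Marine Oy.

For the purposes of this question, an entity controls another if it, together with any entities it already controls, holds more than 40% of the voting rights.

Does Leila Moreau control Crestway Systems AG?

No

Leila holds 45% of Auriga, so Leila controls Auriga.
Leila holds 78% of Windward, so Leila controls Windward.
Windward and Leila together hold 85% + 15% = 100% of Selkirk, so Leila controls Selkirk.
In Crestway, Leila's side holds only 39%, not > 40%.
So Leila does not control Crestway.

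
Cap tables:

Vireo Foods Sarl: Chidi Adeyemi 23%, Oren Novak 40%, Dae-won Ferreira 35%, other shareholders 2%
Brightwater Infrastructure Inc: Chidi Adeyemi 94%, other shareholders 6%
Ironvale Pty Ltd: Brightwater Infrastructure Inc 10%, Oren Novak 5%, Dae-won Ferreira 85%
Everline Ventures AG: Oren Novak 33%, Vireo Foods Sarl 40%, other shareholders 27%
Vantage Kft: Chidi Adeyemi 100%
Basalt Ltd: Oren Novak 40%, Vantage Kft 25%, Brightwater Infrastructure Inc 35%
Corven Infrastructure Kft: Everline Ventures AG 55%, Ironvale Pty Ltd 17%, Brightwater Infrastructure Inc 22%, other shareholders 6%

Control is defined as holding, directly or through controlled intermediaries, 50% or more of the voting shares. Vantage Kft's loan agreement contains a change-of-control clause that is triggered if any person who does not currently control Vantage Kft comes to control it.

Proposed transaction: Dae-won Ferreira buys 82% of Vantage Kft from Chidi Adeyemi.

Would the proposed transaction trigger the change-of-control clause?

Yes

The purchase adds only to Dae-won's holdings (Chidi's stake shrinks), so Dae-won is the only person who could newly come to control Vantage.
Dae-won holds 85% of Ironvale, so Dae-won controls Ironvale.
Neither Dae-won nor any entity Dae-won controls holds any voting interest in Vantage.
So before the transaction, Dae-won does not control Vantage.
After the purchase, Dae-won holds 82% of Vantage directly, and Chidi's stake falls to 18%.
Dae-won holds 82% of Vantage, so Dae-won controls Vantage.
Dae-won did not control Vantage before and does after, so the clause is triggered.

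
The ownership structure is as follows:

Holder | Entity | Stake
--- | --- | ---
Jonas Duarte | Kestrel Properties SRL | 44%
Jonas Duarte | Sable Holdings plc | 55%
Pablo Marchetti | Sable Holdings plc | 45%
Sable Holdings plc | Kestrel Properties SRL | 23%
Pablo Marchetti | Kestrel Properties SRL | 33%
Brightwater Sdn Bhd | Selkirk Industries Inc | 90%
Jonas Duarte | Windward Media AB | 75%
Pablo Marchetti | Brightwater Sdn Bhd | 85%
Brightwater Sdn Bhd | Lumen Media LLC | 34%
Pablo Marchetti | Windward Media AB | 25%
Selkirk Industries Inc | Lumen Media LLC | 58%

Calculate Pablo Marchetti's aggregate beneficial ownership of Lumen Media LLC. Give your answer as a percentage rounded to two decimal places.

Pablo reaches Lumen along 2 paths.
Via Brightwater → Selkirk: 85% × 90% × 58% = 44.37%.
Via Brightwater: 85% × 34% = 28.9%.
Total: 44.37% + 28.9% = 73.27%.

73.27%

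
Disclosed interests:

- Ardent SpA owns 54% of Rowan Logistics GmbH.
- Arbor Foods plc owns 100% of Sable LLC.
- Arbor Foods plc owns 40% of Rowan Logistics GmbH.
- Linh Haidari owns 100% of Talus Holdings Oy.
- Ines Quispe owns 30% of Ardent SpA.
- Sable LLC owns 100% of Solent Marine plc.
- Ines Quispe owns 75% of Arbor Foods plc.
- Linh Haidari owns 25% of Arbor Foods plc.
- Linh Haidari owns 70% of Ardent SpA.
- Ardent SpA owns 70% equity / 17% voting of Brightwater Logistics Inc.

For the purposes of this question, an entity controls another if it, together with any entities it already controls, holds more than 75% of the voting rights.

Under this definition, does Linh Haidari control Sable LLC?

No

Linh holds 100% of Talus, so Linh controls Talus.
Neither Linh nor any entity Linh controls holds any voting interest in Sable.
So Linh does not control Sable.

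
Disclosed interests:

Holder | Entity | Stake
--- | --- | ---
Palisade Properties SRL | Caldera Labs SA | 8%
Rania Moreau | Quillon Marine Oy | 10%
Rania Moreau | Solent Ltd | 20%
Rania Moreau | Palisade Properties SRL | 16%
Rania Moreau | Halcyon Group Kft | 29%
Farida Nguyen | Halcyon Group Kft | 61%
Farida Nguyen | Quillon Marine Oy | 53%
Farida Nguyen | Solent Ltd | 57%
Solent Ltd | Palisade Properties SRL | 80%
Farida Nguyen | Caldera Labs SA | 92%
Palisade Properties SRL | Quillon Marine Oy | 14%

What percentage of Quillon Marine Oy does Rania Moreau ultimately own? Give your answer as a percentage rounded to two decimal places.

14.48%

Rania reaches Quillon along 3 paths.
Via Palisade: 16% × 14% = 2.24%.
Via Solent → Palisade: 20% × 80% × 14% = 2.24%.
Direct stake: 10% = 10%.
Total: 2.24% + 2.24% + 10% = 14.48%.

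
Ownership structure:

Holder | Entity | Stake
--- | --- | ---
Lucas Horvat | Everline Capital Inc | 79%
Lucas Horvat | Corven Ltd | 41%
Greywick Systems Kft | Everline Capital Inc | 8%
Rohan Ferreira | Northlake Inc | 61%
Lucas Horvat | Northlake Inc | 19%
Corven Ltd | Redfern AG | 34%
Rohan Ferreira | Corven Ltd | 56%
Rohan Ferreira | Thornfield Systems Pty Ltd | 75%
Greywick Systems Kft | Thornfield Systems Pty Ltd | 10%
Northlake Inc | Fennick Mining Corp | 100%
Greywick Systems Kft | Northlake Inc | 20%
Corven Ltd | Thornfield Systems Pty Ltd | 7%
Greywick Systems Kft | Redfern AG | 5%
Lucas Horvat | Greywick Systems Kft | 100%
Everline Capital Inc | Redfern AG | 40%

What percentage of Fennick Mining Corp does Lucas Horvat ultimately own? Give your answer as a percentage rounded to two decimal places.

39.00%

Lucas reaches Fennick along 2 paths.
Via Greywick → Northlake: 100% × 20% × 100% = 20%.
Via Northlake: 19% × 100% = 19%.
Total: 20% + 19% = 39%.
Rounded: 39.00%.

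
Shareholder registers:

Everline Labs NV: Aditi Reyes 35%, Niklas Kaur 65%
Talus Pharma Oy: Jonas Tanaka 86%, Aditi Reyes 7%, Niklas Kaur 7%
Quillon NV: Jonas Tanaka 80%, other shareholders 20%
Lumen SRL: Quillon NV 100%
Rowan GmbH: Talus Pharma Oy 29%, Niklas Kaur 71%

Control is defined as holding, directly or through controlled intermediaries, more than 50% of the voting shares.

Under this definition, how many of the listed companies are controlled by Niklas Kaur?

2

Niklas holds 65% of Everline, so Niklas controls Everline.
Niklas holds 71% of Rowan, so Niklas controls Rowan.
No other company's threshold is met.
Niklas controls 2 companies.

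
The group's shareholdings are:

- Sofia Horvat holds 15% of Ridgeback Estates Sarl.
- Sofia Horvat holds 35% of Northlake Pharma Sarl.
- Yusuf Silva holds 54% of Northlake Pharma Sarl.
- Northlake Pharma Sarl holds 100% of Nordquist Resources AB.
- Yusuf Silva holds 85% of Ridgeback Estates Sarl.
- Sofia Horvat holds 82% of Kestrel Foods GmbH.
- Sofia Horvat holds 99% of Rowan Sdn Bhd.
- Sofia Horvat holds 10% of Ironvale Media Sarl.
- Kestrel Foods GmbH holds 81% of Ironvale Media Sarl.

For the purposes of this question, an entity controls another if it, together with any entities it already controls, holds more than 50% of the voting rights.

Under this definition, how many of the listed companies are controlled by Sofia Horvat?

Sofia holds 82% of Kestrel, so Sofia controls Kestrel.
Sofia holds 99% of Rowan, so Sofia controls Rowan.
Kestrel and Sofia together hold 81% + 10% = 91% of Ironvale, so Sofia controls Ironvale.
No other company's threshold is met.
Sofia controls 3 companies.

3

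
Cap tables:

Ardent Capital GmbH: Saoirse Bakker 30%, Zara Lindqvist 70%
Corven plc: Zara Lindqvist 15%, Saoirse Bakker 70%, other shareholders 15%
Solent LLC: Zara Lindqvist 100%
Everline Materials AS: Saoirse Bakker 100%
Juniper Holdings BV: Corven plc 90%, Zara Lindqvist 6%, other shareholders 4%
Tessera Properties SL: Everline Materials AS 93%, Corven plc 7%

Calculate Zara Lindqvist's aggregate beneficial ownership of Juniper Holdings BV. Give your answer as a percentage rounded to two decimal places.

19.50%

Zara reaches Juniper along 2 paths.
Via Corven: 15% × 90% = 13.5%.
Direct stake: 6% = 6%.
Total: 13.5% + 6% = 19.5%.
Rounded: 19.50%.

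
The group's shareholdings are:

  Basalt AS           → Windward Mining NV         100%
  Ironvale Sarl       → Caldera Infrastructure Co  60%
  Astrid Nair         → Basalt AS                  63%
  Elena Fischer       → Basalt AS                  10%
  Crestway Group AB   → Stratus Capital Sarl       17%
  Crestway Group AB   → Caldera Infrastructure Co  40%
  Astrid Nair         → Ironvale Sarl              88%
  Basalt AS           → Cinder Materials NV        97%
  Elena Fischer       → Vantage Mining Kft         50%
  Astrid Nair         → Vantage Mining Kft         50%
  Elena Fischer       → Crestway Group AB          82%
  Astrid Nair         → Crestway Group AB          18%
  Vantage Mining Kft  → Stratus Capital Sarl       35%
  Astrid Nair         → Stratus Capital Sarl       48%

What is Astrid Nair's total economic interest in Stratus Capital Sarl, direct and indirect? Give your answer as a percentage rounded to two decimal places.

Astrid reaches Stratus along 3 paths.
Via Crestway: 18% × 17% = 3.06%.
Via Vantage: 50% × 35% = 17.5%.
Direct stake: 48% = 48%.
Total: 3.06% + 17.5% + 48% = 68.56%.

68.56%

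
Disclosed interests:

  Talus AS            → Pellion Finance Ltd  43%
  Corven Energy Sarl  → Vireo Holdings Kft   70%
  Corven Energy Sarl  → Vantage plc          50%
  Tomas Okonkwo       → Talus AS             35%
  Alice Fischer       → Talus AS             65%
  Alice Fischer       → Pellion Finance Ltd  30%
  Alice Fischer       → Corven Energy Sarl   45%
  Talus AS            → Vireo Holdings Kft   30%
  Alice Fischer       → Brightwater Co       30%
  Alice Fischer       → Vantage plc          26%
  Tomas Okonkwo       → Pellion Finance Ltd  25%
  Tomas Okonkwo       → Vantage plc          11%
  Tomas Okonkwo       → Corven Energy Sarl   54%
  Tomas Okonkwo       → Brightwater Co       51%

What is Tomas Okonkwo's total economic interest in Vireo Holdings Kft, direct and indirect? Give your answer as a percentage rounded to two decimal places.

48.30%

Tomas reaches Vireo along 2 paths.
Via Corven: 54% × 70% = 37.8%.
Via Talus: 35% × 30% = 10.5%.
Total: 37.8% + 10.5% = 48.3%.
Rounded: 48.30%.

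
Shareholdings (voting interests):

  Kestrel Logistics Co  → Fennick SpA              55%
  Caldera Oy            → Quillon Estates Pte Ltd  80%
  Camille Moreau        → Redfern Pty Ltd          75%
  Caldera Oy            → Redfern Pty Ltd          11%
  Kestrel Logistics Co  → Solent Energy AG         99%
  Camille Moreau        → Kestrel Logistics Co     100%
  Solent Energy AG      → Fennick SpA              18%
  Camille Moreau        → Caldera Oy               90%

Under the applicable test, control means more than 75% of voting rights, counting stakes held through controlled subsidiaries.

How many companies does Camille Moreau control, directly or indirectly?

Camille holds 90% of Caldera, so Camille controls Caldera.
Camille holds 100% of Kestrel, so Camille controls Kestrel.
Camille and Caldera together hold 75% + 11% = 86% of Redfern, so Camille controls Redfern.
Kestrel holds 99% of Solent, so Camille controls Solent.
Caldera holds 80% of Quillon, so Camille controls Quillon.
No other company's threshold is met.
Camille controls 5 companies.

5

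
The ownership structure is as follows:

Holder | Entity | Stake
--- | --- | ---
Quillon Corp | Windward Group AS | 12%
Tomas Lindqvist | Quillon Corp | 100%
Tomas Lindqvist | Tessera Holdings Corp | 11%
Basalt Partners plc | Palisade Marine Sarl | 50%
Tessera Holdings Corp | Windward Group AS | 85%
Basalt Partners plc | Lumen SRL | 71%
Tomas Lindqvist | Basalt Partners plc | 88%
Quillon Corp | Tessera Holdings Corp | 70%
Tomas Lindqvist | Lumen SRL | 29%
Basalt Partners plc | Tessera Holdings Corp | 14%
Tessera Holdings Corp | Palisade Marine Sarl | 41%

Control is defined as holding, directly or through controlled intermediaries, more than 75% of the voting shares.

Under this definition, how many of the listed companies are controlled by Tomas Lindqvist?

6

Tomas holds 100% of Quillon, so Tomas controls Quillon.
Tomas holds 88% of Basalt, so Tomas controls Basalt.
Tomas and Basalt and Quillon together hold 11% + 14% + 70% = 95% of Tessera, so Tomas controls Tessera.
Basalt and Tomas together hold 71% + 29% = 100% of Lumen, so Tomas controls Lumen.
Basalt and Tessera together hold 50% + 41% = 91% of Palisade, so Tomas controls Palisade.
Tessera and Quillon together hold 85% + 12% = 97% of Windward, so Tomas controls Windward.
Tomas controls 6 companies.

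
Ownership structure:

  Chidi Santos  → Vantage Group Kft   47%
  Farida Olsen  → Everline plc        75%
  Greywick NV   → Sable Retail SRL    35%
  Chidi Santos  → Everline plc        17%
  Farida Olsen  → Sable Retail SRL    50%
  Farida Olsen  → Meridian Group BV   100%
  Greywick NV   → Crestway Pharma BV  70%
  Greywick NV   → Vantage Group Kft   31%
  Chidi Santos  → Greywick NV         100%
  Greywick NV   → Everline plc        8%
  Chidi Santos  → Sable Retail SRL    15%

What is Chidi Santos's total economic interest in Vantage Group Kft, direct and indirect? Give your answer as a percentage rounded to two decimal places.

Chidi reaches Vantage along 2 paths.
Via Greywick: 100% × 31% = 31%.
Direct stake: 47% = 47%.
Total: 31% + 47% = 78%.
Rounded: 78.00%.

78.00%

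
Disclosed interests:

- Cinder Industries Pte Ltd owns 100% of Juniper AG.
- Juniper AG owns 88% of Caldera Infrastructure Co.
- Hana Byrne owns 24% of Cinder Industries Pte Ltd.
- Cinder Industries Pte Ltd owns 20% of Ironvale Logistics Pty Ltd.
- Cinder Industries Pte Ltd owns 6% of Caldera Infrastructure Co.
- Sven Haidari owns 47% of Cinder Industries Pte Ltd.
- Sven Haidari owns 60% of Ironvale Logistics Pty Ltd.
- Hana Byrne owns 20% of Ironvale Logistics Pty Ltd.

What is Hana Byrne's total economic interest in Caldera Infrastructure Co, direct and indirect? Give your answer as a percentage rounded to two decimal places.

Hana reaches Caldera along 2 paths.
Via Cinder → Juniper: 24% × 100% × 88% = 21.12%.
Via Cinder: 24% × 6% = 1.44%.
Total: 21.12% + 1.44% = 22.56%.

22.56%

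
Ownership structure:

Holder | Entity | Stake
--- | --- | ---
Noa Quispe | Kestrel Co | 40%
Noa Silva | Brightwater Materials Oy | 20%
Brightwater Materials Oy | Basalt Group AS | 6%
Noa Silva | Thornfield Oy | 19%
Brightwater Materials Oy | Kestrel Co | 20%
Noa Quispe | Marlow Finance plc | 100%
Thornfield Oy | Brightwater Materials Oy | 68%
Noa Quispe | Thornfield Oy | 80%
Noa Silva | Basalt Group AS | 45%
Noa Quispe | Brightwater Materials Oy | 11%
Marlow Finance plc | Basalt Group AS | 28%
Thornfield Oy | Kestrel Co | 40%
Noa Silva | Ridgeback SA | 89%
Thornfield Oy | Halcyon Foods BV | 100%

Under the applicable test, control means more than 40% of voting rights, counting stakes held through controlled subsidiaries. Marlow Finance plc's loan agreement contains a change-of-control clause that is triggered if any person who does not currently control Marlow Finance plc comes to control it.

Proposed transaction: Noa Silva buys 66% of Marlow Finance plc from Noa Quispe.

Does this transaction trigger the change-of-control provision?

The purchase adds only to Noa Silva's holdings (Noa Quispe's stake shrinks), so Noa Silva is the only person who could newly come to control Marlow.
Noa Silva holds 45% of Basalt, so Noa Silva controls Basalt.
Noa Silva holds 89% of Ridgeback, so Noa Silva controls Ridgeback.
Neither Noa Silva nor any entity Noa Silva controls holds any voting interest in Marlow.
So before the transaction, Noa Silva does not control Marlow.
After the purchase, Noa Silva holds 66% of Marlow directly, and Noa Quispe's stake falls to 34%.
Noa Silva holds 66% of Marlow, so Noa Silva controls Marlow.
Noa Silva did not control Marlow before and does after, so the clause is triggered.

Yes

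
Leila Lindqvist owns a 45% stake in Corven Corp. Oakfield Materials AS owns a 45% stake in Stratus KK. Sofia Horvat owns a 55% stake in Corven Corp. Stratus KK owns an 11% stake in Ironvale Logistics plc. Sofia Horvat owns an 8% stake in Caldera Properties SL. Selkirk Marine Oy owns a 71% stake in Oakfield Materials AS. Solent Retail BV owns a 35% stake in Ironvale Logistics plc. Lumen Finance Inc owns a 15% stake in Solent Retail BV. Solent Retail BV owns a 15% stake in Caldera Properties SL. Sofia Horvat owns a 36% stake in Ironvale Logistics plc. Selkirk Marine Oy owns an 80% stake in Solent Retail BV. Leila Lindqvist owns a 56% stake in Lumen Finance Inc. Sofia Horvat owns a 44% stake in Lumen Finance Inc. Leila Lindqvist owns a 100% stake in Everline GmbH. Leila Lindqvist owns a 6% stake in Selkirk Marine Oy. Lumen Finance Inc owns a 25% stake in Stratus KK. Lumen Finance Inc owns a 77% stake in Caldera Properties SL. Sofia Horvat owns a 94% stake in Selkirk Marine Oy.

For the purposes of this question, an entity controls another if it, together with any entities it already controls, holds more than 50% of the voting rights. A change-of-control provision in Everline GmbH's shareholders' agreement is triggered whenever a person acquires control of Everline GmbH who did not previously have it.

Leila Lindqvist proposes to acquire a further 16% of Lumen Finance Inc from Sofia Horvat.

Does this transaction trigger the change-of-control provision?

No

The purchase adds only to Leila's holdings (Sofia's stake shrinks), so Leila is the only person who could newly come to control Everline.
Leila holds 100% of Everline, so Leila controls Everline.
So Leila already controls Everline before the transaction.
After the purchase, Leila's direct stake in Lumen rises to 56% + 16% = 72%, and Sofia's stake falls to 28%.
Leila controlled Everline already, so this is not a new person acquiring control; every other person's position is unchanged or reduced.
No new person acquires control, so the clause is not triggered.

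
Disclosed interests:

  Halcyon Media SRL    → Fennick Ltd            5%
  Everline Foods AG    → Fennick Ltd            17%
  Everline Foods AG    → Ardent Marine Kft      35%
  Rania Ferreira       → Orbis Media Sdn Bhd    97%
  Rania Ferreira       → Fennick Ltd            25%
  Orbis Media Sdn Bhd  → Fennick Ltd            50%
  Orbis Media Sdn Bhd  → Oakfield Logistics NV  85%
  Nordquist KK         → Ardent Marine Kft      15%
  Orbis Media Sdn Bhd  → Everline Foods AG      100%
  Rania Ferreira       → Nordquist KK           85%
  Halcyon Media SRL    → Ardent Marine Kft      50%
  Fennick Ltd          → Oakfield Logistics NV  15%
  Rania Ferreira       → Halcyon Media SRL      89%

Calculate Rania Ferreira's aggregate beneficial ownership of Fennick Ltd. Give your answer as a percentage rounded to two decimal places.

Rania reaches Fennick along 4 paths.
Direct stake: 25% = 25%.
Via Orbis: 97% × 50% = 48.5%.
Via Orbis → Everline: 97% × 100% × 17% = 16.49%.
Via Halcyon: 89% × 5% = 4.45%.
Total: 25% + 48.5% + 16.49% + 4.45% = 94.44%.

94.44%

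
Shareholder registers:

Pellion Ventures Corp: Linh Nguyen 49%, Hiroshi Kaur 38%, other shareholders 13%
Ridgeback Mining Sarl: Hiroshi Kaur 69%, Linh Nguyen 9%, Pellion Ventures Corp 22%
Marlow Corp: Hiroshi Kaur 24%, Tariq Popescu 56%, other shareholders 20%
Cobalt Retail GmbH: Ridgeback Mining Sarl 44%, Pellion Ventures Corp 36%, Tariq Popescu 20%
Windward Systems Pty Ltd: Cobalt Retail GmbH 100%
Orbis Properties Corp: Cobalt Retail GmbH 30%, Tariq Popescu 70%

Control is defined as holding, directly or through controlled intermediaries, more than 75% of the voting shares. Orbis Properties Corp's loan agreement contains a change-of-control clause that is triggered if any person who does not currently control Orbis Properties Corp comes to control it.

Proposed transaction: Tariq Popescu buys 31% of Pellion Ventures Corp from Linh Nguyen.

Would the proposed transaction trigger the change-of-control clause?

The purchase adds only to Tariq's holdings (Linh's stake shrinks), so Tariq is the only person who could newly come to control Orbis.
Tariq's largest direct stake is 70% in Orbis, which does not meet the threshold, so Tariq controls no company.
In Orbis, Tariq's side holds only 70%, not > 75%.
So before the transaction, Tariq does not control Orbis.
After the purchase, Tariq holds 31% of Pellion directly, and Linh's stake falls to 18%.
Tariq's side now holds 31% of Pellion, not > 75%, so Tariq still does not control Pellion.
After the transaction, Tariq's side holds 70% of Orbis, not > 75%, so Tariq still does not control Orbis.
No new person acquires control, so the clause is not triggered.

No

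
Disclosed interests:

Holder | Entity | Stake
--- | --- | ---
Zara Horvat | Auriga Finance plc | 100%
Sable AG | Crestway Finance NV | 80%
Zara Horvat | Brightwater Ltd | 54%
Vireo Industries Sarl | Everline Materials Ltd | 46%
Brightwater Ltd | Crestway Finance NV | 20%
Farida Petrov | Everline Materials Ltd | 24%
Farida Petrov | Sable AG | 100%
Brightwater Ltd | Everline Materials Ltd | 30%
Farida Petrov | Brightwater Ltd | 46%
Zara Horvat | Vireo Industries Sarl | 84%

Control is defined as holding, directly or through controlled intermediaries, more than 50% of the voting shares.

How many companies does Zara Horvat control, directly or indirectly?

4

Zara holds 54% of Brightwater, so Zara controls Brightwater.
Zara holds 84% of Vireo, so Zara controls Vireo.
Brightwater and Vireo together hold 30% + 46% = 76% of Everline, so Zara controls Everline.
Zara holds 100% of Auriga, so Zara controls Auriga.
No other company's threshold is met.
Zara controls 4 companies.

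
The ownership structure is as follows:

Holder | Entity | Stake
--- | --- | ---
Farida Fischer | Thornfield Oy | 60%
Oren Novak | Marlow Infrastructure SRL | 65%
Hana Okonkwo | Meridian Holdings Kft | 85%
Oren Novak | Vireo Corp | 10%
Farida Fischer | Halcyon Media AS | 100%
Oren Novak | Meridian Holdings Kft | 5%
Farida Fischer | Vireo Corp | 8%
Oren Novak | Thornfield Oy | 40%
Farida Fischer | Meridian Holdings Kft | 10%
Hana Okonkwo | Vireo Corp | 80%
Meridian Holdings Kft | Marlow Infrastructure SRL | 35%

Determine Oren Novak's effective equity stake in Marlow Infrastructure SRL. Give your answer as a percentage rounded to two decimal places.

66.75%

Oren reaches Marlow along 2 paths.
Direct stake: 65% = 65%.
Via Meridian: 5% × 35% = 1.75%.
Total: 65% + 1.75% = 66.75%.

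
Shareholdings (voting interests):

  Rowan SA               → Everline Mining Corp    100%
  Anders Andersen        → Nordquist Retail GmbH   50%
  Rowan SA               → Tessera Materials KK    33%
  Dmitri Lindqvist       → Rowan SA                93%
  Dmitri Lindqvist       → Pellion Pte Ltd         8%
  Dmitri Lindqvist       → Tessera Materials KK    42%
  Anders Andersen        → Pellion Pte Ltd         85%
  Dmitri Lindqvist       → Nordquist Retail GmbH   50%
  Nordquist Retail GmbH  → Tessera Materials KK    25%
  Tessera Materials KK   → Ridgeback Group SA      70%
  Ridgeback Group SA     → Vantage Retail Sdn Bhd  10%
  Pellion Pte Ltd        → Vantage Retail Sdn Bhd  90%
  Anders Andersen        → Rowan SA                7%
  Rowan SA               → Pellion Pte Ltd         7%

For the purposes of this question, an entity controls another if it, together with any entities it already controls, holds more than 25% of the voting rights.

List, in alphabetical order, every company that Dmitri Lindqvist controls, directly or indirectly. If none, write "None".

Everline Mining Corp, Nordquist Retail GmbH, Ridgeback Group SA, Rowan SA, Tessera Materials KK

Dmitri holds 50% of Nordquist, so Dmitri controls Nordquist.
Dmitri holds 93% of Rowan, so Dmitri controls Rowan.
Rowan and Dmitri and Nordquist together hold 33% + 42% + 25% = 100% of Tessera, so Dmitri controls Tessera.
Tessera holds 70% of Ridgeback, so Dmitri controls Ridgeback.
Rowan holds 100% of Everline, so Dmitri controls Everline.
No other company's threshold is met.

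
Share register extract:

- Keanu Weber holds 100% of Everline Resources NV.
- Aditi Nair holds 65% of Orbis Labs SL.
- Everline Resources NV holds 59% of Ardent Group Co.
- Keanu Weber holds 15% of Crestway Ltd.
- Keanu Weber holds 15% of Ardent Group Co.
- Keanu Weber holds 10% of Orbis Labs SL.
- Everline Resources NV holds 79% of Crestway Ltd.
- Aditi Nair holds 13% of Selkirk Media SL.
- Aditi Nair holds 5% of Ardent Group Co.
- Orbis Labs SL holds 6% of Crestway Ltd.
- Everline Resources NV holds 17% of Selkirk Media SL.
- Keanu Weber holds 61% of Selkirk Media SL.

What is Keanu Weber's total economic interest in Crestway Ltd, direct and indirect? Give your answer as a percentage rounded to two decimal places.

94.60%

Keanu reaches Crestway along 3 paths.
Via Orbis: 10% × 6% = 0.6%.
Direct stake: 15% = 15%.
Via Everline: 100% × 79% = 79%.
Total: 0.6% + 15% + 79% = 94.6%.
Rounded: 94.60%.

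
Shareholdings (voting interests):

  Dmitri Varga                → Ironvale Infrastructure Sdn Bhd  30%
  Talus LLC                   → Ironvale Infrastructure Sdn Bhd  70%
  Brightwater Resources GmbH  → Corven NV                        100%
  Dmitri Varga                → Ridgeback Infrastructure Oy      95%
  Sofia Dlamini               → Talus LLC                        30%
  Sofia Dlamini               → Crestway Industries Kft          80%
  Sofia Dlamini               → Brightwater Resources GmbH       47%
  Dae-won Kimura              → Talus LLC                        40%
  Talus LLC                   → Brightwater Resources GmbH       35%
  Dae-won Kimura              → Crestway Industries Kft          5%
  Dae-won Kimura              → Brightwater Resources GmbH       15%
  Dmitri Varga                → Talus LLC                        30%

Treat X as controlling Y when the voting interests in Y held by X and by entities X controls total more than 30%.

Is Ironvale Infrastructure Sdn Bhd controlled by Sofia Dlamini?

Sofia holds 47% of Brightwater, so Sofia controls Brightwater.
Brightwater holds 100% of Corven, so Sofia controls Corven.
Sofia holds 80% of Crestway, so Sofia controls Crestway.
Neither Sofia nor any entity Sofia controls holds any voting interest in Ironvale.
So Sofia does not control Ironvale.

No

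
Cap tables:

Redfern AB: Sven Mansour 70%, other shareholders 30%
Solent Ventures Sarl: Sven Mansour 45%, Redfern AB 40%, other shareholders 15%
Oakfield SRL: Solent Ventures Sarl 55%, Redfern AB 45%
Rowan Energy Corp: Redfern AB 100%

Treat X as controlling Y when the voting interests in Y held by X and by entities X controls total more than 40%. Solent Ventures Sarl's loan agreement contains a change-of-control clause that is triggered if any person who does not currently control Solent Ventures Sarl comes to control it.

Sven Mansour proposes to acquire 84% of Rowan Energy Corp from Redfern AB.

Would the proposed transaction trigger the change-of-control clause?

The purchase adds only to Sven's holdings (Redfern's stake shrinks), so Sven is the only person who could newly come to control Solent.
Sven holds 70% of Redfern, so Sven controls Redfern.
Sven and Redfern together hold 45% + 40% = 85% of Solent, so Sven controls Solent.
So Sven already controls Solent before the transaction.
After the purchase, Sven holds 84% of Rowan directly, and Redfern's stake falls to 16%.
Sven controlled Solent already, so this is not a new person acquiring control; every other person's position is unchanged or reduced.
No new person acquires control, so the clause is not triggered.

No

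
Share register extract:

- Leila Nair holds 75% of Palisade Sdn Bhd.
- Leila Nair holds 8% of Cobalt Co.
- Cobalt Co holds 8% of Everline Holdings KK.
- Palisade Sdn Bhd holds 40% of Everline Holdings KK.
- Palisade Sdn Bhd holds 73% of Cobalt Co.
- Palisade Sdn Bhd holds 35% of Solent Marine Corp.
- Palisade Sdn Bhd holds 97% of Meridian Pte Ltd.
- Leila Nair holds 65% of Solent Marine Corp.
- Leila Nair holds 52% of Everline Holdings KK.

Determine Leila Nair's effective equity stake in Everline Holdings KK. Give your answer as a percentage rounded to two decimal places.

87.02%

Leila reaches Everline along 4 paths.
Via Palisade: 75% × 40% = 30%.
Via Palisade → Cobalt: 75% × 73% × 8% = 4.38%.
Via Cobalt: 8% × 8% = 0.64%.
Direct stake: 52% = 52%.
Total: 30% + 4.38% + 0.64% + 52% = 87.02%.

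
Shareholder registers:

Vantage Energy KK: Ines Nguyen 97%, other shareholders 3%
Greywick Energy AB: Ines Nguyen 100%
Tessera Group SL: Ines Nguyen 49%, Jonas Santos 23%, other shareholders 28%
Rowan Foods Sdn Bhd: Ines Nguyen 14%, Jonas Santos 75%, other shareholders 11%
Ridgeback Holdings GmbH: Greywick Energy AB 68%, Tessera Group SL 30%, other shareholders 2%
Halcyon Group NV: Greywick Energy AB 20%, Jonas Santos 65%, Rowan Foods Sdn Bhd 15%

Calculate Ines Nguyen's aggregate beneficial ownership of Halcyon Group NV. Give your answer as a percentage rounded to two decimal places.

Ines reaches Halcyon along 2 paths.
Via Greywick: 100% × 20% = 20%.
Via Rowan: 14% × 15% = 2.1%.
Total: 20% + 2.1% = 22.1%.
Rounded: 22.10%.

22.10%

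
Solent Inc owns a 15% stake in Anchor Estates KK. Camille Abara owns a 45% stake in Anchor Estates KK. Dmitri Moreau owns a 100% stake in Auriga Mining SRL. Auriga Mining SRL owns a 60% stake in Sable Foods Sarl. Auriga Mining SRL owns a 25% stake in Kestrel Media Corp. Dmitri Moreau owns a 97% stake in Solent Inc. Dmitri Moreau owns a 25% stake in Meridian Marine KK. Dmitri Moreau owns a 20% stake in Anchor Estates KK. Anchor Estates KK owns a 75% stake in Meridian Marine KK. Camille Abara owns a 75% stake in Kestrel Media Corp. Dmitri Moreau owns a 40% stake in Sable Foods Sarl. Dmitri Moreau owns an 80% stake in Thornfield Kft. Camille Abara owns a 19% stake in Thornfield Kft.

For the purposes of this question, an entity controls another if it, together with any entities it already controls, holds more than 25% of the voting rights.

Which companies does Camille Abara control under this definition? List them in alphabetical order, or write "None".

Camille holds 45% of Anchor, so Camille controls Anchor.
Anchor holds 75% of Meridian, so Camille controls Meridian.
Camille holds 75% of Kestrel, so Camille controls Kestrel.
No other company's threshold is met.

Anchor Estates KK, Kestrel Media Corp, Meridian Marine KK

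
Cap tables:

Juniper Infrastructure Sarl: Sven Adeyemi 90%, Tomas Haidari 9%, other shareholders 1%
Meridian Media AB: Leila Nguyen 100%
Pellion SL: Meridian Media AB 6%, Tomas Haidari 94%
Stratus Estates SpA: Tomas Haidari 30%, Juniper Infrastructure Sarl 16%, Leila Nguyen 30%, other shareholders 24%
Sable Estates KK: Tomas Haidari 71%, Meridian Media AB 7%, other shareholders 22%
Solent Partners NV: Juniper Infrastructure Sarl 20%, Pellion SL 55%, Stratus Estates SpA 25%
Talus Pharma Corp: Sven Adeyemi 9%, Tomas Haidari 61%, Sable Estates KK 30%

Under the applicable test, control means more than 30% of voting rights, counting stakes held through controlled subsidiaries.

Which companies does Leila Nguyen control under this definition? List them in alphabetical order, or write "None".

Leila holds 100% of Meridian, so Leila controls Meridian.
No other company's threshold is met.

Meridian Media AB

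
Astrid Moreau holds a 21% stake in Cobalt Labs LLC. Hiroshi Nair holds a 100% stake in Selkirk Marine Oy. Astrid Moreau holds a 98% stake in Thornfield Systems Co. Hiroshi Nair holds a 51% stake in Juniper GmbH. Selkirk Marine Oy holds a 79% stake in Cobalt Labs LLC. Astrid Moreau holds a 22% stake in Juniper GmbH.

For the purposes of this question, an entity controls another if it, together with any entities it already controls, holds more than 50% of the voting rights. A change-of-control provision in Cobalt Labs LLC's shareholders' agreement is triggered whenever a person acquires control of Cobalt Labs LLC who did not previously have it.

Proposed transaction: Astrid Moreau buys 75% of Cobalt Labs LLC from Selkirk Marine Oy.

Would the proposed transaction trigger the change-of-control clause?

The purchase adds only to Astrid's holdings (Selkirk's stake shrinks), so Astrid is the only person who could newly come to control Cobalt.
Astrid holds 98% of Thornfield, so Astrid controls Thornfield.
In Cobalt, Astrid's side holds only 21%, not > 50%.
So before the transaction, Astrid does not control Cobalt.
After the purchase, Astrid's direct stake in Cobalt rises to 21% + 75% = 96%, and Selkirk's stake falls to 4%.
Astrid holds 96% of Cobalt, so Astrid controls Cobalt.
Astrid did not control Cobalt before and does after, so the clause is triggered.

Yes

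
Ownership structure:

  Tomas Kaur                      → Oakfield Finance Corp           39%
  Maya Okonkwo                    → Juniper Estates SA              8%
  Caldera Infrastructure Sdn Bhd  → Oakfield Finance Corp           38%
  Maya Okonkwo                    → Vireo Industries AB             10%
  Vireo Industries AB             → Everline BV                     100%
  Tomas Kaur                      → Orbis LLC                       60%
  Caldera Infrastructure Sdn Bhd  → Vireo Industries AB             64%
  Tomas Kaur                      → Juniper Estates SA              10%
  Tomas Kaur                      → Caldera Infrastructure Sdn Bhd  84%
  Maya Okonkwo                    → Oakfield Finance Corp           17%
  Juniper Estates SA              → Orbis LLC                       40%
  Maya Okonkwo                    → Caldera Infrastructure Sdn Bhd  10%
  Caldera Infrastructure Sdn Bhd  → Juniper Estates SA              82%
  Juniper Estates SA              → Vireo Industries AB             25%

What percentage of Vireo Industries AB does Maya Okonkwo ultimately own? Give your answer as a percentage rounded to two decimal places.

20.45%

Maya reaches Vireo along 4 paths.
Direct stake: 10% = 10%.
Via Juniper: 8% × 25% = 2%.
Via Caldera → Juniper: 10% × 82% × 25% = 2.05%.
Via Caldera: 10% × 64% = 6.4%.
Total: 10% + 2% + 2.05% + 6.4% = 20.45%.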